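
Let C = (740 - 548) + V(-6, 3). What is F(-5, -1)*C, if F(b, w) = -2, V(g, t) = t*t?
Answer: -402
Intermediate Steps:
V(g, t) = t²
C = 201 (C = (740 - 548) + 3² = 192 + 9 = 201)
F(-5, -1)*C = -2*201 = -402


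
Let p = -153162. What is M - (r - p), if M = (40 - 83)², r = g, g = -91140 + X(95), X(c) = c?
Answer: -60268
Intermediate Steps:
g = -91045 (g = -91140 + 95 = -91045)
r = -91045
M = 1849 (M = (-43)² = 1849)
M - (r - p) = 1849 - (-91045 - 1*(-153162)) = 1849 - (-91045 + 153162) = 1849 - 1*62117 = 1849 - 62117 = -60268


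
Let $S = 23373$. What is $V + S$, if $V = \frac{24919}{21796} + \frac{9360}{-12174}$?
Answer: $\frac{1033666074223}{44224084} \approx 23373.0$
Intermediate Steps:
$V = \frac{16558891}{44224084}$ ($V = 24919 \cdot \frac{1}{21796} + 9360 \left(- \frac{1}{12174}\right) = \frac{24919}{21796} - \frac{1560}{2029} = \frac{16558891}{44224084} \approx 0.37443$)
$V + S = \frac{16558891}{44224084} + 23373 = \frac{1033666074223}{44224084}$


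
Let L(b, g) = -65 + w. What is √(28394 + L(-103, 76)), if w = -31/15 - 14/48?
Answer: √101975910/60 ≈ 168.31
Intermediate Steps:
w = -283/120 (w = -31*1/15 - 14*1/48 = -31/15 - 7/24 = -283/120 ≈ -2.3583)
L(b, g) = -8083/120 (L(b, g) = -65 - 283/120 = -8083/120)
√(28394 + L(-103, 76)) = √(28394 - 8083/120) = √(3399197/120) = √101975910/60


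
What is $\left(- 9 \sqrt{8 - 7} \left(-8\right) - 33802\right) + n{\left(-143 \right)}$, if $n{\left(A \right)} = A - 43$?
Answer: $-33916$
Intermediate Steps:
$n{\left(A \right)} = -43 + A$
$\left(- 9 \sqrt{8 - 7} \left(-8\right) - 33802\right) + n{\left(-143 \right)} = \left(- 9 \sqrt{8 - 7} \left(-8\right) - 33802\right) - 186 = \left(- 9 \sqrt{1} \left(-8\right) - 33802\right) - 186 = \left(\left(-9\right) 1 \left(-8\right) - 33802\right) - 186 = \left(\left(-9\right) \left(-8\right) - 33802\right) - 186 = \left(72 - 33802\right) - 186 = -33730 - 186 = -33916$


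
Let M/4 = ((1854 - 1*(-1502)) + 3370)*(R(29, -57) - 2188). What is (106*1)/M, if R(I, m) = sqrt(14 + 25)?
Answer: -28991/16099706715 - 53*sqrt(39)/64398826860 ≈ -1.8059e-6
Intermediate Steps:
R(I, m) = sqrt(39)
M = -58865952 + 26904*sqrt(39) (M = 4*(((1854 - 1*(-1502)) + 3370)*(sqrt(39) - 2188)) = 4*(((1854 + 1502) + 3370)*(-2188 + sqrt(39))) = 4*((3356 + 3370)*(-2188 + sqrt(39))) = 4*(6726*(-2188 + sqrt(39))) = 4*(-14716488 + 6726*sqrt(39)) = -58865952 + 26904*sqrt(39) ≈ -5.8698e+7)
(106*1)/M = (106*1)/(-58865952 + 26904*sqrt(39)) = 106/(-58865952 + 26904*sqrt(39))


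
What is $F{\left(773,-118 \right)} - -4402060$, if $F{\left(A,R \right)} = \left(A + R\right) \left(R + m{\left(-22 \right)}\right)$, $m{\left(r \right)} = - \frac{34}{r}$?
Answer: $\frac{47583605}{11} \approx 4.3258 \cdot 10^{6}$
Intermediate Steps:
$F{\left(A,R \right)} = \left(\frac{17}{11} + R\right) \left(A + R\right)$ ($F{\left(A,R \right)} = \left(A + R\right) \left(R - \frac{34}{-22}\right) = \left(A + R\right) \left(R - - \frac{17}{11}\right) = \left(A + R\right) \left(R + \frac{17}{11}\right) = \left(A + R\right) \left(\frac{17}{11} + R\right) = \left(\frac{17}{11} + R\right) \left(A + R\right)$)
$F{\left(773,-118 \right)} - -4402060 = \left(\left(-118\right)^{2} + \frac{17}{11} \cdot 773 + \frac{17}{11} \left(-118\right) + 773 \left(-118\right)\right) - -4402060 = \left(13924 + \frac{13141}{11} - \frac{2006}{11} - 91214\right) + 4402060 = - \frac{839055}{11} + 4402060 = \frac{47583605}{11}$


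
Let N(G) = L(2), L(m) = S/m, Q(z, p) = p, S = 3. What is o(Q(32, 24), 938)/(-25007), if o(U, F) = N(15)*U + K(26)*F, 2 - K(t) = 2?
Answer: -36/25007 ≈ -0.0014396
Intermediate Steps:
K(t) = 0 (K(t) = 2 - 1*2 = 2 - 2 = 0)
L(m) = 3/m
N(G) = 3/2
o(U, F) = 3*U/2 (o(U, F) = 3*U/2 + 0*F = 3*U/2 + 0 = 3*U/2)
o(Q(32, 24), 938)/(-25007) = ((3/2)*24)/(-25007) = 36*(-1/25007) = -36/25007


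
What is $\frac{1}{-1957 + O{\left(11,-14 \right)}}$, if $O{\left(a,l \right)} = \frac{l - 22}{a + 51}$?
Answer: $- \frac{31}{60685} \approx -0.00051083$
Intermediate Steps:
$O{\left(a,l \right)} = \frac{-22 + l}{51 + a}$
$\frac{1}{-1957 + O{\left(11,-14 \right)}} = \frac{1}{-1957 + \frac{-22 - 14}{51 + 11}} = \frac{1}{-1957 + \frac{1}{62} \left(-36\right)} = \frac{1}{-1957 - \frac{18}{31}} = \frac{1}{- \frac{60685}{31}} = - \frac{31}{60685}$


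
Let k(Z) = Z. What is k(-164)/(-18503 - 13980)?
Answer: 164/32483 ≈ 0.0050488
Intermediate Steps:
k(-164)/(-18503 - 13980) = -164/(-18503 - 13980) = -164/(-32483) = -164*(-1/32483) = 164/32483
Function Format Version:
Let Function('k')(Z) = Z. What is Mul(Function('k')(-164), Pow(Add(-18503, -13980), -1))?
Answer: Rational(164, 32483) ≈ 0.0050488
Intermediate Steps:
Mul(Function('k')(-164), Pow(Add(-18503, -13980), -1)) = Mul(-164, Pow(Add(-18503, -13980), -1)) = Mul(-164, Pow(-32483, -1)) = Mul(-164, Rational(-1, 32483)) = Rational(164, 32483)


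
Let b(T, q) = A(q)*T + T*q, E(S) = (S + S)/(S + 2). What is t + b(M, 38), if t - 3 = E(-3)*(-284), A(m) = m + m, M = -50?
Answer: -7401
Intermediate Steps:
A(m) = 2*m
E(S) = 2*S/(2 + S) (E(S) = (2*S)/(2 + S) = 2*S/(2 + S))
b(T, q) = 3*T*q (b(T, q) = (2*q)*T + T*q = 2*T*q + T*q = 3*T*q)
t = -1701 (t = 3 + (2*(-3)/(2 - 3))*(-284) = 3 + (2*(-3)/(-1))*(-284) = 3 + (2*(-3)*(-1))*(-284) = 3 + 6*(-284) = 3 - 1704 = -1701)
t + b(M, 38) = -1701 + 3*(-50)*38 = -1701 - 5700 = -7401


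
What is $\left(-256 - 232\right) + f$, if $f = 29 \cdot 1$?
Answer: $-459$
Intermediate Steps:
$f = 29$
$\left(-256 - 232\right) + f = \left(-256 - 232\right) + 29 = -488 + 29 = -459$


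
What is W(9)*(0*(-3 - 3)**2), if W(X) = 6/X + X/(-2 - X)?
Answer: 0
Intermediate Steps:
W(9)*(0*(-3 - 3)**2) = ((12 - 1*9**2 + 6*9)/(9*(2 + 9)))*(0*(-3 - 3)**2) = ((1/9)*(12 - 1*81 + 54)/11)*(0*(-6)**2) = ((1/9)*(1/11)*(12 - 81 + 54))*(0*36) = ((1/9)*(1/11)*(-15))*0 = -5/33*0 = 0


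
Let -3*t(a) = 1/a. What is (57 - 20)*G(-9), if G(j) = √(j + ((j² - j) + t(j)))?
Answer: 74*√1641/9 ≈ 333.08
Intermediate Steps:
t(a) = -1/(3*a)
G(j) = √(j² - 1/(3*j)) (G(j) = √(j + ((j² - j) - 1/(3*j))) = √(j + (j² - j - 1/(3*j))) = √(j² - 1/(3*j)))
(57 - 20)*G(-9) = (57 - 20)*(√3*√((-1 + 3*(-9)³)/(-9))/3) = 37*(√3*√(-(-1 + 3*(-729))/9)/3) = 37*(√3*√(-(-1 - 2187)/9)/3) = 37*(√3*√(-⅑*(-2188))/3) = 37*(√3*√(2188/9)/3) = 37*(√3*(2*√547/3)/3) = 37*(2*√1641/9) = 74*√1641/9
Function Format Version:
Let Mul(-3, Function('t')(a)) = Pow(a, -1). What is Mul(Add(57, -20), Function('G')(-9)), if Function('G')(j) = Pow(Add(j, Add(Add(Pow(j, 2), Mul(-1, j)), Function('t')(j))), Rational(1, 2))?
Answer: Mul(Rational(74, 9), Pow(1641, Rational(1, 2))) ≈ 333.08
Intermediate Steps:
Function('t')(a) = Mul(Rational(-1, 3), Pow(a, -1))
Function('G')(j) = Pow(Add(Pow(j, 2), Mul(Rational(-1, 3), Pow(j, -1))), Rational(1, 2)) (Function('G')(j) = Pow(Add(j, Add(Add(Pow(j, 2), Mul(-1, j)), Mul(Rational(-1, 3), Pow(j, -1)))), Rational(1, 2)) = Pow(Add(j, Add(Pow(j, 2), Mul(-1, j), Mul(Rational(-1, 3), Pow(j, -1)))), Rational(1, 2)) = Pow(Add(Pow(j, 2), Mul(Rational(-1, 3), Pow(j, -1))), Rational(1, 2)))
Mul(Add(57, -20), Function('G')(-9)) = Mul(Add(57, -20), Mul(Rational(1, 3), Pow(3, Rational(1, 2)), Pow(Mul(Pow(-9, -1), Add(-1, Mul(3, Pow(-9, 3)))), Rational(1, 2)))) = Mul(37, Mul(Rational(1, 3), Pow(3, Rational(1, 2)), Pow(Mul(Rational(-1, 9), Add(-1, Mul(3, -729))), Rational(1, 2)))) = Mul(37, Mul(Rational(1, 3), Pow(3, Rational(1, 2)), Pow(Mul(Rational(-1, 9), Add(-1, -2187)), Rational(1, 2)))) = Mul(37, Mul(Rational(1, 3), Pow(3, Rational(1, 2)), Pow(Mul(Rational(-1, 9), -2188), Rational(1, 2)))) = Mul(37, Mul(Rational(1, 3), Pow(3, Rational(1, 2)), Pow(Rational(2188, 9), Rational(1, 2)))) = Mul(37, Mul(Rational(1, 3), Pow(3, Rational(1, 2)), Mul(Rational(2, 3), Pow(547, Rational(1, 2))))) = Mul(37, Mul(Rational(2, 9), Pow(1641, Rational(1, 2)))) = Mul(Rational(74, 9), Pow(1641, Rational(1, 2)))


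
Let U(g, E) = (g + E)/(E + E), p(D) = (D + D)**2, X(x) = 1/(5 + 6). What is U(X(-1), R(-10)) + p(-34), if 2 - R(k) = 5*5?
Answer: 1169998/253 ≈ 4624.5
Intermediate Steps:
X(x) = 1/11
R(k) = -23 (R(k) = 2 - 5*5 = 2 - 1*25 = 2 - 25 = -23)
p(D) = 4*D**2 (p(D) = (2*D)**2 = 4*D**2)
U(g, E) = (E + g)/(2*E) (U(g, E) = (E + g)/((2*E)) = (E + g)*(1/(2*E)) = (E + g)/(2*E))
U(X(-1), R(-10)) + p(-34) = (1/2)*(-23 + 1/11)/(-23) + 4*(-34)**2 = (1/2)*(-1/23)*(-252/11) + 4*1156 = 126/253 + 4624 = 1169998/253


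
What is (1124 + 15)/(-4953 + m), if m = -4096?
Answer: -1139/9049 ≈ -0.12587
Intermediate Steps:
(1124 + 15)/(-4953 + m) = (1124 + 15)/(-4953 - 4096) = 1139/(-9049) = 1139*(-1/9049) = -1139/9049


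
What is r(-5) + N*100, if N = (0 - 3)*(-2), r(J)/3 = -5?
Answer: 585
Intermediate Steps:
r(J) = -15 (r(J) = 3*(-5) = -15)
N = 6 (N = -3*(-2) = 6)
r(-5) + N*100 = -15 + 6*100 = -15 + 600 = 585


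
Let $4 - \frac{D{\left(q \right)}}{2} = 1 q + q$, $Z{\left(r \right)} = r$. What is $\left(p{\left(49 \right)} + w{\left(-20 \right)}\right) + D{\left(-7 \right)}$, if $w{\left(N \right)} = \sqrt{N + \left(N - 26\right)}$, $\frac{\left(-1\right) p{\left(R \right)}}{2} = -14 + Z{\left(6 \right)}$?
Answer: $52 + i \sqrt{66} \approx 52.0 + 8.124 i$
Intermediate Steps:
$p{\left(R \right)} = 16$ ($p{\left(R \right)} = - 2 \left(-14 + 6\right) = \left(-2\right) \left(-8\right) = 16$)
$w{\left(N \right)} = \sqrt{-26 + 2 N}$ ($w{\left(N \right)} = \sqrt{N + \left(N - 26\right)} = \sqrt{N + \left(-26 + N\right)} = \sqrt{-26 + 2 N}$)
$D{\left(q \right)} = 8 - 4 q$ ($D{\left(q \right)} = 8 - 2 \left(1 q + q\right) = 8 - 2 \left(q + q\right) = 8 - 2 \cdot 2 q = 8 - 4 q$)
$\left(p{\left(49 \right)} + w{\left(-20 \right)}\right) + D{\left(-7 \right)} = \left(16 + \sqrt{-26 + 2 \left(-20\right)}\right) + \left(8 - -28\right) = \left(16 + \sqrt{-26 - 40}\right) + \left(8 + 28\right) = \left(16 + \sqrt{-66}\right) + 36 = \left(16 + i \sqrt{66}\right) + 36 = 52 + i \sqrt{66}$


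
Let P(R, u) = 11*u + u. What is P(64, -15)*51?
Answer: -9180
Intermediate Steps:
P(R, u) = 12*u
P(64, -15)*51 = (12*(-15))*51 = -180*51 = -9180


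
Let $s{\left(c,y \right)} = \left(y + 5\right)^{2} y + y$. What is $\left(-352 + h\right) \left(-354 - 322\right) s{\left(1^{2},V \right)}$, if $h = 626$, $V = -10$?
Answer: $48158240$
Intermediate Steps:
$s{\left(c,y \right)} = y + y \left(5 + y\right)^{2}$ ($s{\left(c,y \right)} = \left(5 + y\right)^{2} y + y = y \left(5 + y\right)^{2} + y = y + y \left(5 + y\right)^{2}$)
$\left(-352 + h\right) \left(-354 - 322\right) s{\left(1^{2},V \right)} = \left(-352 + 626\right) \left(-354 - 322\right) \left(- 10 \left(1 + \left(5 - 10\right)^{2}\right)\right) = 274 \left(-676\right) \left(- 10 \left(1 + \left(-5\right)^{2}\right)\right) = - 185224 \left(- 10 \left(1 + 25\right)\right) = - 185224 \left(\left(-10\right) 26\right) = \left(-185224\right) \left(-260\right) = 48158240$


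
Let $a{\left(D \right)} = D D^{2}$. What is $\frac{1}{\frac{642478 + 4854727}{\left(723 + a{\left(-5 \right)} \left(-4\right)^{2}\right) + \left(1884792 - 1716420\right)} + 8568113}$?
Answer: $\frac{33419}{286338867788} \approx 1.1671 \cdot 10^{-7}$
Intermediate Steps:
$a{\left(D \right)} = D^{3}$
$\frac{1}{\frac{642478 + 4854727}{\left(723 + a{\left(-5 \right)} \left(-4\right)^{2}\right) + \left(1884792 - 1716420\right)} + 8568113} = \frac{1}{\frac{642478 + 4854727}{\left(723 + \left(-5\right)^{3} \left(-4\right)^{2}\right) + \left(1884792 - 1716420\right)} + 8568113} = \frac{1}{\frac{5497205}{\left(723 - 2000\right) + \left(1884792 - 1716420\right)} + 8568113} = \frac{1}{\frac{5497205}{\left(723 - 2000\right) + 168372} + 8568113} = \frac{1}{\frac{5497205}{-1277 + 168372} + 8568113} = \frac{1}{\frac{5497205}{167095} + 8568113} = \frac{1}{5497205 \cdot \frac{1}{167095} + 8568113} = \frac{1}{\frac{1099441}{33419} + 8568113} = \frac{1}{\frac{286338867788}{33419}} = \frac{33419}{286338867788}$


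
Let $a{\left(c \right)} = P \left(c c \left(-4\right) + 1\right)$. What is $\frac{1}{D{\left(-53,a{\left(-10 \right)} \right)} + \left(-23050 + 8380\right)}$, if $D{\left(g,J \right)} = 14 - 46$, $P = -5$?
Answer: $- \frac{1}{14702} \approx -6.8018 \cdot 10^{-5}$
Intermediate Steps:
$a{\left(c \right)} = -5 + 20 c^{2}$ ($a{\left(c \right)} = - 5 \left(c c \left(-4\right) + 1\right) = - 5 \left(c^{2} \left(-4\right) + 1\right) = - 5 \left(- 4 c^{2} + 1\right) = - 5 \left(1 - 4 c^{2}\right) = -5 + 20 c^{2}$)
$D{\left(g,J \right)} = -32$ ($D{\left(g,J \right)} = 14 - 46 = -32$)
$\frac{1}{D{\left(-53,a{\left(-10 \right)} \right)} + \left(-23050 + 8380\right)} = \frac{1}{-32 + \left(-23050 + 8380\right)} = \frac{1}{-32 - 14670} = \frac{1}{-14702} = - \frac{1}{14702}$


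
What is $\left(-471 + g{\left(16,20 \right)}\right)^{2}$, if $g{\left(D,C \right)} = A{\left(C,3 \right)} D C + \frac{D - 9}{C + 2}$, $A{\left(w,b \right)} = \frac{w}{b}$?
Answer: $\frac{12041770225}{4356} \approx 2.7644 \cdot 10^{6}$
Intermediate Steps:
$g{\left(D,C \right)} = \frac{-9 + D}{2 + C} + \frac{D C^{2}}{3}$ ($g{\left(D,C \right)} = \frac{C}{3} D C + \frac{D - 9}{C + 2} = C \frac{1}{3} D C + \frac{-9 + D}{2 + C} = \frac{C}{3} D C + \frac{-9 + D}{2 + C} = \frac{C D}{3} C + \frac{-9 + D}{2 + C} = \frac{D C^{2}}{3} + \frac{-9 + D}{2 + C} = \frac{-9 + D}{2 + C} + \frac{D C^{2}}{3}$)
$\left(-471 + g{\left(16,20 \right)}\right)^{2} = \left(-471 + \frac{-27 + 3 \cdot 16 + 16 \cdot 20^{3} + 2 \cdot 16 \cdot 20^{2}}{3 \left(2 + 20\right)}\right)^{2} = \left(-471 + \frac{-27 + 48 + 16 \cdot 8000 + 2 \cdot 16 \cdot 400}{3 \cdot 22}\right)^{2} = \left(-471 + \frac{1}{3} \cdot \frac{1}{22} \left(-27 + 48 + 128000 + 12800\right)\right)^{2} = \left(-471 + \frac{1}{3} \cdot \frac{1}{22} \cdot 140821\right)^{2} = \left(-471 + \frac{140821}{66}\right)^{2} = \left(\frac{109735}{66}\right)^{2} = \frac{12041770225}{4356}$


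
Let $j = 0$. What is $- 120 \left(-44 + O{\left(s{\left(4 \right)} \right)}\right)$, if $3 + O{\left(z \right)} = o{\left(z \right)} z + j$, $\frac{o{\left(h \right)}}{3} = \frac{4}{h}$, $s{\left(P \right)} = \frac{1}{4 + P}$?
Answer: $4200$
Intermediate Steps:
$o{\left(h \right)} = \frac{12}{h}$ ($o{\left(h \right)} = 3 \frac{4}{h} = \frac{12}{h}$)
$O{\left(z \right)} = 9$ ($O{\left(z \right)} = -3 + \left(\frac{12}{z} z + 0\right) = -3 + \left(12 + 0\right) = -3 + 12 = 9$)
$- 120 \left(-44 + O{\left(s{\left(4 \right)} \right)}\right) = - 120 \left(-44 + 9\right) = \left(-120\right) \left(-35\right) = 4200$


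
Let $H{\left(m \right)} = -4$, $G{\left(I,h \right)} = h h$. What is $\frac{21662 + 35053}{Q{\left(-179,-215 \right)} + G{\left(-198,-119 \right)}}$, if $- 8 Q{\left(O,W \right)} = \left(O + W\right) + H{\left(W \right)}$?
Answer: $\frac{226860}{56843} \approx 3.991$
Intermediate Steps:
$G{\left(I,h \right)} = h^{2}$
$Q{\left(O,W \right)} = \frac{1}{2} - \frac{O}{8} - \frac{W}{8}$ ($Q{\left(O,W \right)} = - \frac{\left(O + W\right) - 4}{8} = - \frac{-4 + O + W}{8} = \frac{1}{2} - \frac{O}{8} - \frac{W}{8}$)
$\frac{21662 + 35053}{Q{\left(-179,-215 \right)} + G{\left(-198,-119 \right)}} = \frac{21662 + 35053}{\left(\frac{1}{2} - - \frac{179}{8} - - \frac{215}{8}\right) + \left(-119\right)^{2}} = \frac{56715}{\left(\frac{1}{2} + \frac{179}{8} + \frac{215}{8}\right) + 14161} = \frac{56715}{\frac{199}{4} + 14161} = \frac{56715}{\frac{56843}{4}} = 56715 \cdot \frac{4}{56843} = \frac{226860}{56843}$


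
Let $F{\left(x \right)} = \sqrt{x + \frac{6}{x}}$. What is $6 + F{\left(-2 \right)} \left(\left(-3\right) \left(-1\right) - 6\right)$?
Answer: $6 - 3 i \sqrt{5} \approx 6.0 - 6.7082 i$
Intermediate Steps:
$6 + F{\left(-2 \right)} \left(\left(-3\right) \left(-1\right) - 6\right) = 6 + \sqrt{-2 + \frac{6}{-2}} \left(\left(-3\right) \left(-1\right) - 6\right) = 6 + \sqrt{-2 + 6 \left(- \frac{1}{2}\right)} \left(3 - 6\right) = 6 + \sqrt{-2 - 3} \left(-3\right) = 6 + \sqrt{-5} \left(-3\right) = 6 + i \sqrt{5} \left(-3\right) = 6 - 3 i \sqrt{5}$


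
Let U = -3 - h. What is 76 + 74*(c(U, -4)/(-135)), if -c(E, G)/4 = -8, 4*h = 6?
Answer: 7892/135 ≈ 58.459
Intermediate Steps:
h = 3/2 (h = (¼)*6 = 3/2 ≈ 1.5000)
U = -9/2 (U = -3 - 1*3/2 = -3 - 3/2 = -9/2 ≈ -4.5000)
c(E, G) = 32 (c(E, G) = -4*(-8) = 32)
76 + 74*(c(U, -4)/(-135)) = 76 + 74*(32/(-135)) = 76 + 74*(32*(-1/135)) = 76 + 74*(-32/135) = 76 - 2368/135 = 7892/135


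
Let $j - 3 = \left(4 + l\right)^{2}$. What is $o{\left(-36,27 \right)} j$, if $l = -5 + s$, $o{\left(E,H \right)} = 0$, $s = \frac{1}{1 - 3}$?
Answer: $0$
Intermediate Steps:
$s = - \frac{1}{2}$ ($s = \frac{1}{-2} = - \frac{1}{2} \approx -0.5$)
$l = - \frac{11}{2}$ ($l = -5 - \frac{1}{2} = - \frac{11}{2} \approx -5.5$)
$j = \frac{21}{4}$ ($j = 3 + \left(4 - \frac{11}{2}\right)^{2} = 3 + \left(- \frac{3}{2}\right)^{2} = 3 + \frac{9}{4} = \frac{21}{4} \approx 5.25$)
$o{\left(-36,27 \right)} j = 0 \cdot \frac{21}{4} = 0$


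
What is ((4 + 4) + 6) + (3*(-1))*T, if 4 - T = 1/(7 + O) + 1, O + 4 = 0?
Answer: 6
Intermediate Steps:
O = -4 (O = -4 + 0 = -4)
T = 8/3 (T = 4 - (1/(7 - 4) + 1) = 4 - (1/3 + 1) = 4 - (⅓ + 1) = 4 - 1*4/3 = 4 - 4/3 = 8/3 ≈ 2.6667)
((4 + 4) + 6) + (3*(-1))*T = ((4 + 4) + 6) + (3*(-1))*(8/3) = (8 + 6) - 3*8/3 = 14 - 8 = 6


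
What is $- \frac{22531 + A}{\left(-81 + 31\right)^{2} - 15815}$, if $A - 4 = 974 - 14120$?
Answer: $\frac{9389}{13315} \approx 0.70514$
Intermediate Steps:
$A = -13142$ ($A = 4 + \left(974 - 14120\right) = 4 - 13146 = -13142$)
$- \frac{22531 + A}{\left(-81 + 31\right)^{2} - 15815} = - \frac{22531 - 13142}{\left(-81 + 31\right)^{2} - 15815} = - \frac{9389}{\left(-50\right)^{2} - 15815} = - \frac{9389}{2500 - 15815} = - \frac{9389}{-13315} = - \frac{9389 \left(-1\right)}{13315} = \left(-1\right) \left(- \frac{9389}{13315}\right) = \frac{9389}{13315}$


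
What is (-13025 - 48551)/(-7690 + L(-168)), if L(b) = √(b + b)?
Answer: 118379860/14784109 + 61576*I*√21/14784109 ≈ 8.0072 + 0.019086*I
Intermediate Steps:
L(b) = √2*√b (L(b) = √(2*b) = √2*√b)
(-13025 - 48551)/(-7690 + L(-168)) = (-13025 - 48551)/(-7690 + √2*√(-168)) = -61576/(-7690 + √2*(2*I*√42)) = -61576/(-7690 + 4*I*√21)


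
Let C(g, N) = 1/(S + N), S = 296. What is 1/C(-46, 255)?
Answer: 551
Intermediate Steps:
C(g, N) = 1/(296 + N)
1/C(-46, 255) = 1/(1/(296 + 255)) = 1/(1/551) = 551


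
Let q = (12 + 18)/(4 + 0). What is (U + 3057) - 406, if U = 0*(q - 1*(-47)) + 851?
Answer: 3502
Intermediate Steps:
q = 15/2 (q = 30/4 = 30*(1/4) = 15/2 ≈ 7.5000)
U = 851 (U = 0*(15/2 - 1*(-47)) + 851 = 0*(15/2 + 47) + 851 = 0*(109/2) + 851 = 0 + 851 = 851)
(U + 3057) - 406 = (851 + 3057) - 406 = 3908 - 406 = 3502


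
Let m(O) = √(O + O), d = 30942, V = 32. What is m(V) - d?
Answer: -30934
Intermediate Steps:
m(O) = √2*√O (m(O) = √(2*O) = √2*√O)
m(V) - d = √2*√32 - 1*30942 = √2*(4*√2) - 30942 = 8 - 30942 = -30934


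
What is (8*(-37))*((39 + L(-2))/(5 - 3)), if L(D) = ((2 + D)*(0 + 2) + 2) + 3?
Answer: -6512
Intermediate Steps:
L(D) = 9 + 2*D (L(D) = ((2 + D)*2 + 2) + 3 = ((4 + 2*D) + 2) + 3 = (6 + 2*D) + 3 = 9 + 2*D)
(8*(-37))*((39 + L(-2))/(5 - 3)) = (8*(-37))*((39 + (9 + 2*(-2)))/(5 - 3)) = -296*(39 + (9 - 4))/2 = -296*(39 + 5)/2 = -13024/2 = -296*22 = -6512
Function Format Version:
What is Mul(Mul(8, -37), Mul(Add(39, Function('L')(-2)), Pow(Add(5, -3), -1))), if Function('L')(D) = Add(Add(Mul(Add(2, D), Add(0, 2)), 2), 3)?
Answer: -6512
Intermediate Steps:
Function('L')(D) = Add(9, Mul(2, D)) (Function('L')(D) = Add(Add(Mul(Add(2, D), 2), 2), 3) = Add(Add(Add(4, Mul(2, D)), 2), 3) = Add(Add(6, Mul(2, D)), 3) = Add(9, Mul(2, D)))
Mul(Mul(8, -37), Mul(Add(39, Function('L')(-2)), Pow(Add(5, -3), -1))) = Mul(Mul(8, -37), Mul(Add(39, Add(9, Mul(2, -2))), Pow(Add(5, -3), -1))) = Mul(-296, Mul(Add(39, Add(9, -4)), Pow(2, -1))) = Mul(-296, Mul(Add(39, 5), Rational(1, 2))) = Mul(-296, Mul(44, Rational(1, 2))) = Mul(-296, 22) = -6512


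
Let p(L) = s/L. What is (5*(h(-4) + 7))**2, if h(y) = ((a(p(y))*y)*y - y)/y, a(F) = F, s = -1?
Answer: 625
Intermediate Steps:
p(L) = -1/L
h(y) = -2 (h(y) = (((-1/y)*y)*y - y)/y = (-y - y)/y = (-2*y)/y = -2)
(5*(h(-4) + 7))**2 = (5*(-2 + 7))**2 = (5*5)**2 = 25**2 = 625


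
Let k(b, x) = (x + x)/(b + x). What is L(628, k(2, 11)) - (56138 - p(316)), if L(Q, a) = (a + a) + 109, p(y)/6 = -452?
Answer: -763589/13 ≈ -58738.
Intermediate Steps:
p(y) = -2712 (p(y) = 6*(-452) = -2712)
k(b, x) = 2*x/(b + x) (k(b, x) = (2*x)/(b + x) = 2*x/(b + x))
L(Q, a) = 109 + 2*a (L(Q, a) = 2*a + 109 = 109 + 2*a)
L(628, k(2, 11)) - (56138 - p(316)) = (109 + 2*(2*11/(2 + 11))) - (56138 - 1*(-2712)) = (109 + 2*(2*11/13)) - (56138 + 2712) = (109 + 2*(2*11*(1/13))) - 1*58850 = (109 + 2*(22/13)) - 58850 = (109 + 44/13) - 58850 = 1461/13 - 58850 = -763589/13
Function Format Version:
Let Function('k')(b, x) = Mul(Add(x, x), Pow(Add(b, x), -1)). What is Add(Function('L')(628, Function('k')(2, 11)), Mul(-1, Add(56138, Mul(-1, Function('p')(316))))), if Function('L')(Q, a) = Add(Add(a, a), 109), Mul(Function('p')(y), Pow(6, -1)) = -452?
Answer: Rational(-763589, 13) ≈ -58738.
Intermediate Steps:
Function('p')(y) = -2712 (Function('p')(y) = Mul(6, -452) = -2712)
Function('k')(b, x) = Mul(2, x, Pow(Add(b, x), -1)) (Function('k')(b, x) = Mul(Mul(2, x), Pow(Add(b, x), -1)) = Mul(2, x, Pow(Add(b, x), -1)))
Function('L')(Q, a) = Add(109, Mul(2, a)) (Function('L')(Q, a) = Add(Mul(2, a), 109) = Add(109, Mul(2, a)))
Add(Function('L')(628, Function('k')(2, 11)), Mul(-1, Add(56138, Mul(-1, Function('p')(316))))) = Add(Add(109, Mul(2, Mul(2, 11, Pow(Add(2, 11), -1)))), Mul(-1, Add(56138, Mul(-1, -2712)))) = Add(Add(109, Mul(2, Mul(2, 11, Pow(13, -1)))), Mul(-1, Add(56138, 2712))) = Add(Add(109, Mul(2, Mul(2, 11, Rational(1, 13)))), Mul(-1, 58850)) = Add(Add(109, Mul(2, Rational(22, 13))), -58850) = Add(Add(109, Rational(44, 13)), -58850) = Add(Rational(1461, 13), -58850) = Rational(-763589, 13)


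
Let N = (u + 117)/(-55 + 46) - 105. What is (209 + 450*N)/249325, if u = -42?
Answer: -50791/249325 ≈ -0.20371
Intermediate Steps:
N = -340/3 (N = (-42 + 117)/(-55 + 46) - 105 = 75/(-9) - 105 = 75*(-⅑) - 105 = -25/3 - 105 = -340/3 ≈ -113.33)
(209 + 450*N)/249325 = (209 + 450*(-340/3))/249325 = (209 - 51000)*(1/249325) = -50791*1/249325 = -50791/249325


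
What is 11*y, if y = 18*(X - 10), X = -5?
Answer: -2970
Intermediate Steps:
y = -270 (y = 18*(-5 - 10) = 18*(-15) = -270)
11*y = 11*(-270) = -2970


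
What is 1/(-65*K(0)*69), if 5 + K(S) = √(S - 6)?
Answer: 1/27807 + I*√6/139035 ≈ 3.5962e-5 + 1.7618e-5*I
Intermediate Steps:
K(S) = -5 + √(-6 + S) (K(S) = -5 + √(S - 6) = -5 + √(-6 + S))
1/(-65*K(0)*69) = 1/(-65*(-5 + √(-6 + 0))*69) = 1/(-65*(-5 + √(-6))*69) = 1/(-65*(-5 + I*√6)*69) = 1/((325 - 65*I*√6)*69) = 1/(22425 - 4485*I*√6)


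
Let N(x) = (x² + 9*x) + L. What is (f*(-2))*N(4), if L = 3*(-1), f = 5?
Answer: -490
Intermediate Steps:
L = -3
N(x) = -3 + x² + 9*x (N(x) = (x² + 9*x) - 3 = -3 + x² + 9*x)
(f*(-2))*N(4) = (5*(-2))*(-3 + 4² + 9*4) = -10*(-3 + 16 + 36) = -10*49 = -490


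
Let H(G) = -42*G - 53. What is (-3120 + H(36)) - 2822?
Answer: -7507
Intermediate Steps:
H(G) = -53 - 42*G
(-3120 + H(36)) - 2822 = (-3120 + (-53 - 42*36)) - 2822 = (-3120 + (-53 - 1512)) - 2822 = (-3120 - 1565) - 2822 = -4685 - 2822 = -7507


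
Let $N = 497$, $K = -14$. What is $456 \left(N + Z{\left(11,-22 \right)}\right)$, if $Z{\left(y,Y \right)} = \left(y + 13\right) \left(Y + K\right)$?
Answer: $-167352$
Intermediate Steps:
$Z{\left(y,Y \right)} = \left(-14 + Y\right) \left(13 + y\right)$ ($Z{\left(y,Y \right)} = \left(y + 13\right) \left(Y - 14\right) = \left(13 + y\right) \left(-14 + Y\right) = \left(-14 + Y\right) \left(13 + y\right)$)
$456 \left(N + Z{\left(11,-22 \right)}\right) = 456 \left(497 - 864\right) = 456 \left(-367\right) = -167352$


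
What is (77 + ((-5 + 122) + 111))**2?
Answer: 93025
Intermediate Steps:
(77 + ((-5 + 122) + 111))**2 = (77 + (117 + 111))**2 = (77 + 228)**2 = 305**2 = 93025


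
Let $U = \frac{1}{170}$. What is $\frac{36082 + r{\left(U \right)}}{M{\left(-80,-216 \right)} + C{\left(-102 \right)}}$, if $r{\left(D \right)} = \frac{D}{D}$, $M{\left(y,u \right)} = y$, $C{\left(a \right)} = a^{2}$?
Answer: $\frac{36083}{10324} \approx 3.4951$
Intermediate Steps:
$U = \frac{1}{170} \approx 0.0058824$
$r{\left(D \right)} = 1$
$\frac{36082 + r{\left(U \right)}}{M{\left(-80,-216 \right)} + C{\left(-102 \right)}} = \frac{36082 + 1}{-80 + \left(-102\right)^{2}} = \frac{36083}{-80 + 10404} = \frac{36083}{10324}$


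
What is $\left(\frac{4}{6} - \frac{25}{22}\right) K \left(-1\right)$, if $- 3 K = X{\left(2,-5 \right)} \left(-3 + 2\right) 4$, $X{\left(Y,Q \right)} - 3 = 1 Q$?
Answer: $- \frac{124}{99} \approx -1.2525$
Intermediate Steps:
$X{\left(Y,Q \right)} = 3 + Q$ ($X{\left(Y,Q \right)} = 3 + 1 Q = 3 + Q$)
$K = - \frac{8}{3}$ ($K = - \frac{\left(3 - 5\right) \left(-3 + 2\right) 4}{3} = - \frac{\left(-2\right) \left(-1\right) 4}{3} = - \frac{2 \cdot 4}{3} = \left(- \frac{1}{3}\right) 8 = - \frac{8}{3} \approx -2.6667$)
$\left(\frac{4}{6} - \frac{25}{22}\right) K \left(-1\right) = \left(\frac{4}{6} - \frac{25}{22}\right) \left(- \frac{8}{3}\right) \left(-1\right) = \left(4 \cdot \frac{1}{6} - \frac{25}{22}\right) \left(- \frac{8}{3}\right) \left(-1\right) = \left(\frac{2}{3} - \frac{25}{22}\right) \left(- \frac{8}{3}\right) \left(-1\right) = \left(- \frac{31}{66}\right) \left(- \frac{8}{3}\right) \left(-1\right) = \frac{124}{99} \left(-1\right) = - \frac{124}{99}$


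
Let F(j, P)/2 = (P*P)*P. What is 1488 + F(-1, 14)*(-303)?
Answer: -1661376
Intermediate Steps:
F(j, P) = 2*P³ (F(j, P) = 2*((P*P)*P) = 2*(P²*P) = 2*P³)
1488 + F(-1, 14)*(-303) = 1488 + (2*14³)*(-303) = 1488 + (2*2744)*(-303) = 1488 + 5488*(-303) = 1488 - 1662864 = -1661376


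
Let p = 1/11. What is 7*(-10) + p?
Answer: -769/11 ≈ -69.909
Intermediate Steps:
p = 1/11 (p = 1*(1/11) = 1/11 ≈ 0.090909)
7*(-10) + p = 7*(-10) + 1/11 = -70 + 1/11 = -769/11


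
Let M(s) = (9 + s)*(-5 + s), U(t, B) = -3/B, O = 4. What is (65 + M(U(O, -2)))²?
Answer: 12769/16 ≈ 798.06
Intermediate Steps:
M(s) = (-5 + s)*(9 + s)
(65 + M(U(O, -2)))² = (65 + (-45 + (-3/(-2))² + 4*(-3/(-2))))² = (65 + (-45 + (-3*(-½))² + 4*(-3*(-½))))² = (65 + (-45 + (3/2)² + 4*(3/2)))² = (65 + (-45 + 9/4 + 6))² = (65 - 147/4)² = (113/4)² = 12769/16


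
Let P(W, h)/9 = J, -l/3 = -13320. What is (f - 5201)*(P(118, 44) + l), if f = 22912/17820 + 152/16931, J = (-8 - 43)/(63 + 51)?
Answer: -66165538558656931/318472110 ≈ -2.0776e+8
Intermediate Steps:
l = 39960 (l = -3*(-13320) = 39960)
J = -17/38 (J = -51/114 = -51*1/114 = -17/38 ≈ -0.44737)
f = 97657928/75427605 (f = 22912*(1/17820) + 152*(1/16931) = 5728/4455 + 152/16931 = 97657928/75427605 ≈ 1.2947)
P(W, h) = -153/38 (P(W, h) = 9*(-17/38) = -153/38)
(f - 5201)*(P(118, 44) + l) = (97657928/75427605 - 5201)*(-153/38 + 39960) = -392201315677/75427605*1518327/38 = -66165538558656931/318472110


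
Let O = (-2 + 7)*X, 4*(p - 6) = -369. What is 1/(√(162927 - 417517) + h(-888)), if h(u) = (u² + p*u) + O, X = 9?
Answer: 123597/106933565233 - I*√254590/748534956631 ≈ 1.1558e-6 - 6.7408e-10*I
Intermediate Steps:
p = -345/4 (p = 6 + (¼)*(-369) = 6 - 369/4 = -345/4 ≈ -86.250)
O = 45 (O = (-2 + 7)*9 = 5*9 = 45)
h(u) = 45 + u² - 345*u/4 (h(u) = (u² - 345*u/4) + 45 = 45 + u² - 345*u/4)
1/(√(162927 - 417517) + h(-888)) = 1/(√(162927 - 417517) + (45 + (-888)² - 345/4*(-888))) = 1/(√(-254590) + (45 + 788544 + 76590)) = 1/(I*√254590 + 865179) = 1/(865179 + I*√254590)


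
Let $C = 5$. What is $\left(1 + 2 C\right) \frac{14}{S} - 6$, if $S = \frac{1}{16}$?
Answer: $2458$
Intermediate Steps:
$S = \frac{1}{16} \approx 0.0625$
$\left(1 + 2 C\right) \frac{14}{S} - 6 = \left(1 + 2 \cdot 5\right) 14 \frac{1}{\frac{1}{16}} - 6 = \left(1 + 10\right) 14 \cdot 16 - 6 = 11 \cdot 224 - 6 = 2464 - 6 = 2458$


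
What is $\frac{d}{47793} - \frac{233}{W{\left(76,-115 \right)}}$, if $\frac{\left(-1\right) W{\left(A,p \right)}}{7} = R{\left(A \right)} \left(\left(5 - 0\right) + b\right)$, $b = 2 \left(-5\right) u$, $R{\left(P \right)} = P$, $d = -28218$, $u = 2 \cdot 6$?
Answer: $- \frac{579171003}{974658580} \approx -0.59423$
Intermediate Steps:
$u = 12$
$b = -120$ ($b = 2 \left(-5\right) 12 = \left(-10\right) 12 = -120$)
$W{\left(A,p \right)} = 805 A$ ($W{\left(A,p \right)} = - 7 A \left(\left(5 - 0\right) - 120\right) = - 7 A \left(\left(5 + 0\right) - 120\right) = - 7 A \left(5 - 120\right) = - 7 A \left(-115\right) = - 7 \left(- 115 A\right) = 805 A$)
$\frac{d}{47793} - \frac{233}{W{\left(76,-115 \right)}} = - \frac{28218}{47793} - \frac{233}{805 \cdot 76} = \left(-28218\right) \frac{1}{47793} - \frac{233}{61180} = - \frac{9406}{15931} - \frac{233}{61180} = - \frac{579171003}{974658580}$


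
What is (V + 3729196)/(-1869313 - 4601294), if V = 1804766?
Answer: -1844654/2156869 ≈ -0.85525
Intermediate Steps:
(V + 3729196)/(-1869313 - 4601294) = (1804766 + 3729196)/(-1869313 - 4601294) = 5533962/(-6470607) = 5533962*(-1/6470607) = -1844654/2156869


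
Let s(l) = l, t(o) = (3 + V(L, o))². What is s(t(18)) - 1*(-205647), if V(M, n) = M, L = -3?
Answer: 205647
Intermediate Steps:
t(o) = 0 (t(o) = (3 - 3)² = 0² = 0)
s(t(18)) - 1*(-205647) = 0 - 1*(-205647) = 0 + 205647 = 205647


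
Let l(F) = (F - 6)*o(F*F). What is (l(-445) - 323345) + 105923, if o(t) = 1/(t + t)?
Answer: -86109983551/396050 ≈ -2.1742e+5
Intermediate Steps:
o(t) = 1/(2*t)
l(F) = (-6 + F)/(2*F**2) (l(F) = (F - 6)*(1/(2*((F*F)))) = (-6 + F)*(1/(2*(F**2))) = (-6 + F)*(1/(2*F**2)) = (-6 + F)/(2*F**2))
(l(-445) - 323345) + 105923 = ((1/2)*(-6 - 445)/(-445)**2 - 323345) + 105923 = ((1/2)*(1/198025)*(-451) - 323345) + 105923 = (-451/396050 - 323345) + 105923 = -128060787701/396050 + 105923 = -86109983551/396050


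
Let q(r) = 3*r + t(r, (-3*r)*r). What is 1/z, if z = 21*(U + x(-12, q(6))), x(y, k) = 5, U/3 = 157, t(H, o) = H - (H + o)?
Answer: 1/9996 ≈ 0.00010004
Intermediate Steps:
t(H, o) = -o (t(H, o) = H + (-H - o) = -o)
U = 471 (U = 3*157 = 471)
q(r) = 3*r + 3*r**2 (q(r) = 3*r - (-3*r)*r = 3*r - (-3)*r**2 = 3*r + 3*r**2)
z = 9996 (z = 21*(471 + 5) = 21*476 = 9996)
1/z = 1/9996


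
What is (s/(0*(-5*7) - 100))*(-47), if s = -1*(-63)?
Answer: 2961/100 ≈ 29.610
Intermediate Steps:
s = 63
(s/(0*(-5*7) - 100))*(-47) = (63/(0*(-5*7) - 100))*(-47) = (63/(0*(-35) - 100))*(-47) = (63/(0 - 100))*(-47) = (63/(-100))*(-47) = (63*(-1/100))*(-47) = -63/100*(-47) = 2961/100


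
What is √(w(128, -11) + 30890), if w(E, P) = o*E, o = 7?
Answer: √31786 ≈ 178.29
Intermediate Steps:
w(E, P) = 7*E
√(w(128, -11) + 30890) = √(7*128 + 30890) = √(896 + 30890) = √31786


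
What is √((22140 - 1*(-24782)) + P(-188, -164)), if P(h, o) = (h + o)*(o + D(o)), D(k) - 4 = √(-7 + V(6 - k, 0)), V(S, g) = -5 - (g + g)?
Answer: √(103242 - 704*I*√3) ≈ 321.32 - 1.897*I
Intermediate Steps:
V(S, g) = -5 - 2*g
D(k) = 4 + 2*I*√3 (D(k) = 4 + √(-7 + (-5 - 2*0)) = 4 + √(-7 + (-5 + 0)) = 4 + √(-7 - 5) = 4 + √(-12) = 4 + 2*I*√3)
P(h, o) = (h + o)*(4 + o + 2*I*√3) (P(h, o) = (h + o)*(o + (4 + 2*I*√3)) = (h + o)*(4 + o + 2*I*√3))
√((22140 - 1*(-24782)) + P(-188, -164)) = √((22140 - 1*(-24782)) + ((-164)² - 188*(-164) + 2*(-188)*(2 + I*√3) + 2*(-164)*(2 + I*√3))) = √((22140 + 24782) + (26896 + 30832 + (-752 - 376*I*√3) + (-656 - 328*I*√3))) = √(46922 + (56320 - 704*I*√3)) = √(103242 - 704*I*√3)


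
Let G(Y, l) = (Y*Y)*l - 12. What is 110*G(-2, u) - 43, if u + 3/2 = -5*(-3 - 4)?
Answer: 13377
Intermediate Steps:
u = 67/2 (u = -3/2 - 5*(-3 - 4) = -3/2 - 5*(-7) = -3/2 + 35 = 67/2 ≈ 33.500)
G(Y, l) = -12 + l*Y² (G(Y, l) = Y²*l - 12 = l*Y² - 12 = -12 + l*Y²)
110*G(-2, u) - 43 = 110*(-12 + (67/2)*(-2)²) - 43 = 110*(-12 + (67/2)*4) - 43 = 110*(-12 + 134) - 43 = 110*122 - 43 = 13420 - 43 = 13377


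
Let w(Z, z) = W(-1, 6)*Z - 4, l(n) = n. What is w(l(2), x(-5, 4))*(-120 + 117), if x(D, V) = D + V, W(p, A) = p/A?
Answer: 13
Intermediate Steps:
w(Z, z) = -4 - Z/6 (w(Z, z) = (-1/6)*Z - 4 = (-1*1/6)*Z - 4 = -Z/6 - 4 = -4 - Z/6)
w(l(2), x(-5, 4))*(-120 + 117) = (-4 - 1/6*2)*(-120 + 117) = (-4 - 1/3)*(-3) = -13/3*(-3) = 13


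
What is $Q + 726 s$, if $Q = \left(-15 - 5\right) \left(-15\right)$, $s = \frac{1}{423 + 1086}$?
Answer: $\frac{151142}{503} \approx 300.48$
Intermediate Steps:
$s = \frac{1}{1509} \approx 0.00066269$
$Q = 300$ ($Q = \left(-20\right) \left(-15\right) = 300$)
$Q + 726 s = 300 + 726 \cdot \frac{1}{1509} = 300 + \frac{242}{503} = \frac{151142}{503}$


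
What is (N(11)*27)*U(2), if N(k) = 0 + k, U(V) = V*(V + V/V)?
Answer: 1782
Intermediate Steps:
U(V) = V*(1 + V) (U(V) = V*(V + 1) = V*(1 + V))
N(k) = k
(N(11)*27)*U(2) = (11*27)*(2*(1 + 2)) = 297*(2*3) = 297*6 = 1782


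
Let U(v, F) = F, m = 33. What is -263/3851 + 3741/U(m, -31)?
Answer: -14414744/119381 ≈ -120.75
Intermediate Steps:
-263/3851 + 3741/U(m, -31) = -263/3851 + 3741/(-31) = -263*1/3851 + 3741*(-1/31) = -263/3851 - 3741/31 = -14414744/119381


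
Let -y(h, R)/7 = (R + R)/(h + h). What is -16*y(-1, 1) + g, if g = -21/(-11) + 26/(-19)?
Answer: -23295/209 ≈ -111.46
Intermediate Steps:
g = 113/209 (g = -21*(-1/11) + 26*(-1/19) = 21/11 - 26/19 = 113/209 ≈ 0.54067)
y(h, R) = -7*R/h (y(h, R) = -7*(R + R)/(h + h) = -7*2*R/(2*h) = -7*2*R*1/(2*h) = -7*R/h)
-16*y(-1, 1) + g = -(-112)/(-1) + 113/209 = -(-112)*(-1) + 113/209 = -16*7 + 113/209 = -112 + 113/209 = -23295/209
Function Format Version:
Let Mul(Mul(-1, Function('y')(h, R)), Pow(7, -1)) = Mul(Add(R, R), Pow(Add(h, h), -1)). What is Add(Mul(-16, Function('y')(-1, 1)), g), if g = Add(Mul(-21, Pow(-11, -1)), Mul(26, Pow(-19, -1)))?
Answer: Rational(-23295, 209) ≈ -111.46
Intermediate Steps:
g = Rational(113, 209) (g = Add(Mul(-21, Rational(-1, 11)), Mul(26, Rational(-1, 19))) = Add(Rational(21, 11), Rational(-26, 19)) = Rational(113, 209) ≈ 0.54067)
Function('y')(h, R) = Mul(-7, R, Pow(h, -1)) (Function('y')(h, R) = Mul(-7, Mul(Add(R, R), Pow(Add(h, h), -1))) = Mul(-7, Mul(Mul(2, R), Pow(Mul(2, h), -1))) = Mul(-7, Mul(Mul(2, R), Mul(Rational(1, 2), Pow(h, -1)))) = Mul(-7, Mul(R, Pow(h, -1))) = Mul(-7, R, Pow(h, -1)))
Add(Mul(-16, Function('y')(-1, 1)), g) = Add(Mul(-16, Mul(-7, 1, Pow(-1, -1))), Rational(113, 209)) = Add(Mul(-16, Mul(-7, 1, -1)), Rational(113, 209)) = Add(Mul(-16, 7), Rational(113, 209)) = Add(-112, Rational(113, 209)) = Rational(-23295, 209)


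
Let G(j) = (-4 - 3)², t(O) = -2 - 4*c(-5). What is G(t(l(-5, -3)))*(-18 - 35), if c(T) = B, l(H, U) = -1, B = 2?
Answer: -2597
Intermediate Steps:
c(T) = 2
t(O) = -10 (t(O) = -2 - 4*2 = -2 - 8 = -10)
G(j) = 49 (G(j) = (-7)² = 49)
G(t(l(-5, -3)))*(-18 - 35) = 49*(-18 - 35) = 49*(-53) = -2597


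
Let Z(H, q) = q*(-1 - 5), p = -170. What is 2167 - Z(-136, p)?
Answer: 1147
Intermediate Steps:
Z(H, q) = -6*q (Z(H, q) = q*(-6) = -6*q)
2167 - Z(-136, p) = 2167 - (-6)*(-170) = 2167 - 1*1020 = 2167 - 1020 = 1147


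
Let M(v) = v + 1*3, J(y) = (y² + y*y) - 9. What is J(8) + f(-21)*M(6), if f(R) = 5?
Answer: 164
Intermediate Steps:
J(y) = -9 + 2*y² (J(y) = (y² + y²) - 9 = 2*y² - 9 = -9 + 2*y²)
M(v) = 3 + v (M(v) = v + 3 = 3 + v)
J(8) + f(-21)*M(6) = (-9 + 2*8²) + 5*(3 + 6) = (-9 + 2*64) + 5*9 = (-9 + 128) + 45 = 119 + 45 = 164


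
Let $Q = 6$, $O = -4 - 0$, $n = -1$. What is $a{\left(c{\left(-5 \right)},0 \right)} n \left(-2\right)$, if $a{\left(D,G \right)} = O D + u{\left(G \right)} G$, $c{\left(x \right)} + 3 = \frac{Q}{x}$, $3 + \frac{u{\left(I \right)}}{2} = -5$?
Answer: $\frac{168}{5} \approx 33.6$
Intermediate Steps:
$u{\left(I \right)} = -16$ ($u{\left(I \right)} = -6 + 2 \left(-5\right) = -6 - 10 = -16$)
$O = -4$ ($O = -4 + 0 = -4$)
$c{\left(x \right)} = -3 + \frac{6}{x}$
$a{\left(D,G \right)} = - 16 G - 4 D$ ($a{\left(D,G \right)} = - 4 D - 16 G = - 16 G - 4 D$)
$a{\left(c{\left(-5 \right)},0 \right)} n \left(-2\right) = \left(\left(-16\right) 0 - 4 \left(-3 + \frac{6}{-5}\right)\right) \left(-1\right) \left(-2\right) = \left(0 - 4 \left(-3 + 6 \left(- \frac{1}{5}\right)\right)\right) \left(-1\right) \left(-2\right) = \left(0 - 4 \left(-3 - \frac{6}{5}\right)\right) \left(-1\right) \left(-2\right) = \left(0 - - \frac{84}{5}\right) \left(-1\right) \left(-2\right) = \left(0 + \frac{84}{5}\right) \left(-1\right) \left(-2\right) = \frac{84}{5} \left(-1\right) \left(-2\right) = \left(- \frac{84}{5}\right) \left(-2\right) = \frac{168}{5}$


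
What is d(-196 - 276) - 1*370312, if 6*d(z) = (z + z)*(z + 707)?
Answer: -1221856/3 ≈ -4.0729e+5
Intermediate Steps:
d(z) = z*(707 + z)/3 (d(z) = ((z + z)*(z + 707))/6 = ((2*z)*(707 + z))/6 = (2*z*(707 + z))/6 = z*(707 + z)/3)
d(-196 - 276) - 1*370312 = (-196 - 276)*(707 + (-196 - 276))/3 - 1*370312 = (⅓)*(-472)*(707 - 472) - 370312 = (⅓)*(-472)*235 - 370312 = -110920/3 - 370312 = -1221856/3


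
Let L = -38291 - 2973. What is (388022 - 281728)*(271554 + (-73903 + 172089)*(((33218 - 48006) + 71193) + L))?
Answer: 158049162979320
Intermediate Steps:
L = -41264
(388022 - 281728)*(271554 + (-73903 + 172089)*(((33218 - 48006) + 71193) + L)) = (388022 - 281728)*(271554 + (-73903 + 172089)*(((33218 - 48006) + 71193) - 41264)) = 106294*(271554 + 98186*((-14788 + 71193) - 41264)) = 106294*(271554 + 98186*(56405 - 41264)) = 106294*(271554 + 98186*15141) = 106294*(271554 + 1486634226) = 106294*1486905780 = 158049162979320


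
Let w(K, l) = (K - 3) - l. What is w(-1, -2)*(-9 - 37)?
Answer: 92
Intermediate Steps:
w(K, l) = -3 + K - l (w(K, l) = (-3 + K) - l = -3 + K - l)
w(-1, -2)*(-9 - 37) = (-3 - 1 - 1*(-2))*(-9 - 37) = (-3 - 1 + 2)*(-46) = -2*(-46) = 92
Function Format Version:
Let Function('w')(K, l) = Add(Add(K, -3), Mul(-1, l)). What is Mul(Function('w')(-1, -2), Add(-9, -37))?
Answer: 92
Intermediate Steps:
Function('w')(K, l) = Add(-3, K, Mul(-1, l)) (Function('w')(K, l) = Add(Add(-3, K), Mul(-1, l)) = Add(-3, K, Mul(-1, l)))
Mul(Function('w')(-1, -2), Add(-9, -37)) = Mul(Add(-3, -1, Mul(-1, -2)), Add(-9, -37)) = Mul(Add(-3, -1, 2), -46) = Mul(-2, -46) = 92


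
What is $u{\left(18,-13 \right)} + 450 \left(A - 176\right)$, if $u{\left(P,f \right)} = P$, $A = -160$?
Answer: $-151182$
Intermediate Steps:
$u{\left(18,-13 \right)} + 450 \left(A - 176\right) = 18 + 450 \left(-160 - 176\right) = 18 + 450 \left(-336\right) = 18 - 151200 = -151182$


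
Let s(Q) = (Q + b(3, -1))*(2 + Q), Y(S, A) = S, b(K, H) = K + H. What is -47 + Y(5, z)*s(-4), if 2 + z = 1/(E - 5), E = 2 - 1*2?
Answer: -27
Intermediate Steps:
b(K, H) = H + K
E = 0 (E = 2 - 2 = 0)
z = -11/5 (z = -2 + 1/(0 - 5) = -2 + 1/(-5) = -2 - ⅕ = -11/5 ≈ -2.2000)
s(Q) = (2 + Q)² (s(Q) = (Q + (-1 + 3))*(2 + Q) = (Q + 2)*(2 + Q) = (2 + Q)*(2 + Q) = (2 + Q)²)
-47 + Y(5, z)*s(-4) = -47 + 5*(4 + (-4)² + 4*(-4)) = -47 + 5*(4 + 16 - 16) = -47 + 5*4 = -47 + 20 = -27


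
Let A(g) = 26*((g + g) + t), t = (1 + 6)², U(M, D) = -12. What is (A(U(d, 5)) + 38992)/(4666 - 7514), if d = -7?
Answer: -19821/1424 ≈ -13.919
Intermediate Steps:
t = 49 (t = 7² = 49)
A(g) = 1274 + 52*g (A(g) = 26*((g + g) + 49) = 26*(2*g + 49) = 26*(49 + 2*g) = 1274 + 52*g)
(A(U(d, 5)) + 38992)/(4666 - 7514) = ((1274 + 52*(-12)) + 38992)/(4666 - 7514) = ((1274 - 624) + 38992)/(-2848) = (650 + 38992)*(-1/2848) = 39642*(-1/2848) = -19821/1424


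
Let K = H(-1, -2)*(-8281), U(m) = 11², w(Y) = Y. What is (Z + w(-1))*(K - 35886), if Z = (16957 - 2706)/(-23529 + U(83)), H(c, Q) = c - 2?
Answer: 415868337/23408 ≈ 17766.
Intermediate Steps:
H(c, Q) = -2 + c
U(m) = 121
Z = -14251/23408 (Z = (16957 - 2706)/(-23529 + 121) = 14251/(-23408) = 14251*(-1/23408) = -14251/23408 ≈ -0.60881)
K = 24843 (K = (-2 - 1)*(-8281) = -3*(-8281) = 24843)
(Z + w(-1))*(K - 35886) = (-14251/23408 - 1)*(24843 - 35886) = -37659/23408*(-11043) = 415868337/23408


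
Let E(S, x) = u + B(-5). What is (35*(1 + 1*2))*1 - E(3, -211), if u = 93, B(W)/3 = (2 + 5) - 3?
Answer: 0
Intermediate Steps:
B(W) = 12 (B(W) = 3*((2 + 5) - 3) = 3*(7 - 3) = 3*4 = 12)
E(S, x) = 105 (E(S, x) = 93 + 12 = 105)
(35*(1 + 1*2))*1 - E(3, -211) = (35*(1 + 1*2))*1 - 1*105 = (35*(1 + 2))*1 - 105 = (35*3)*1 - 105 = 105*1 - 105 = 105 - 105 = 0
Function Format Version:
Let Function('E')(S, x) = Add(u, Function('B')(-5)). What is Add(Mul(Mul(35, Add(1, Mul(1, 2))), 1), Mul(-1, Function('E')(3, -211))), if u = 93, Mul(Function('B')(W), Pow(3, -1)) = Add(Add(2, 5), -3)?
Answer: 0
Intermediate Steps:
Function('B')(W) = 12 (Function('B')(W) = Mul(3, Add(Add(2, 5), -3)) = Mul(3, Add(7, -3)) = Mul(3, 4) = 12)
Function('E')(S, x) = 105 (Function('E')(S, x) = Add(93, 12) = 105)
Add(Mul(Mul(35, Add(1, Mul(1, 2))), 1), Mul(-1, Function('E')(3, -211))) = Add(Mul(Mul(35, Add(1, Mul(1, 2))), 1), Mul(-1, 105)) = Add(Mul(Mul(35, Add(1, 2)), 1), -105) = Add(Mul(Mul(35, 3), 1), -105) = Add(Mul(105, 1), -105) = Add(105, -105) = 0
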